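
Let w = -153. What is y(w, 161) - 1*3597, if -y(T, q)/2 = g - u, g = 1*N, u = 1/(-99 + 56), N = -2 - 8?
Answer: -153813/43 ≈ -3577.0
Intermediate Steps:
N = -10
u = -1/43 (u = 1/(-43) = -1/43 ≈ -0.023256)
g = -10 (g = 1*(-10) = -10)
y(T, q) = 858/43 (y(T, q) = -2*(-10 - 1*(-1/43)) = -2*(-10 + 1/43) = -2*(-429/43) = 858/43)
y(w, 161) - 1*3597 = 858/43 - 1*3597 = 858/43 - 3597 = -153813/43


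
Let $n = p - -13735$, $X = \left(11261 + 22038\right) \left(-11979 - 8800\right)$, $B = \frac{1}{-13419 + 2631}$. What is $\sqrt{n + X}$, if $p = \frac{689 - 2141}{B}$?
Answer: $i \sqrt{676242010} \approx 26005.0 i$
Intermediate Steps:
$B = - \frac{1}{10788}$ ($B = \frac{1}{-10788} = - \frac{1}{10788} \approx -9.2696 \cdot 10^{-5}$)
$p = 15664176$ ($p = \frac{689 - 2141}{- \frac{1}{10788}} = \left(689 - 2141\right) \left(-10788\right) = \left(-1452\right) \left(-10788\right) = 15664176$)
$X = -691919921$ ($X = 33299 \left(-20779\right) = -691919921$)
$n = 15677911$ ($n = 15664176 - -13735 = 15664176 + 13735 = 15677911$)
$\sqrt{n + X} = \sqrt{15677911 - 691919921} = \sqrt{-676242010} = i \sqrt{676242010}$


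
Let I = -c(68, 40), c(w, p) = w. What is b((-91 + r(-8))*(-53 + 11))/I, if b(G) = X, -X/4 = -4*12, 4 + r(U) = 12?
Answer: -48/17 ≈ -2.8235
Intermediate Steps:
r(U) = 8 (r(U) = -4 + 12 = 8)
I = -68 (I = -1*68 = -68)
X = 192 (X = -(-16)*12 = -4*(-48) = 192)
b(G) = 192
b((-91 + r(-8))*(-53 + 11))/I = 192/(-68) = 192*(-1/68) = -48/17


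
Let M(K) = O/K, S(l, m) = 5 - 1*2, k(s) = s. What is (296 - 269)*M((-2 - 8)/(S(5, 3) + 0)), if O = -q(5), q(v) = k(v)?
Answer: 81/2 ≈ 40.500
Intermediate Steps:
q(v) = v
S(l, m) = 3 (S(l, m) = 5 - 2 = 3)
O = -5 (O = -1*5 = -5)
M(K) = -5/K
(296 - 269)*M((-2 - 8)/(S(5, 3) + 0)) = (296 - 269)*(-5*(3 + 0)/(-2 - 8)) = 27*(-5/((-10/3))) = 27*(-5/((-10*⅓))) = 27*(-5/(-10/3)) = 27*(-5*(-3/10)) = 27*(3/2) = 81/2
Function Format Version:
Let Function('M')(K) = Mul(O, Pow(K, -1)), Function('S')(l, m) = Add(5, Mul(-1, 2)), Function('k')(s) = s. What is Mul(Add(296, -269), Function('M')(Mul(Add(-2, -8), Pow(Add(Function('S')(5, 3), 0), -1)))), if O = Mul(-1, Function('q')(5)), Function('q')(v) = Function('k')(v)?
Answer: Rational(81, 2) ≈ 40.500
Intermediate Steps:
Function('q')(v) = v
Function('S')(l, m) = 3 (Function('S')(l, m) = Add(5, -2) = 3)
O = -5 (O = Mul(-1, 5) = -5)
Function('M')(K) = Mul(-5, Pow(K, -1))
Mul(Add(296, -269), Function('M')(Mul(Add(-2, -8), Pow(Add(Function('S')(5, 3), 0), -1)))) = Mul(Add(296, -269), Mul(-5, Pow(Mul(Add(-2, -8), Pow(Add(3, 0), -1)), -1))) = Mul(27, Mul(-5, Pow(Mul(-10, Pow(3, -1)), -1))) = Mul(27, Mul(-5, Pow(Mul(-10, Rational(1, 3)), -1))) = Mul(27, Mul(-5, Pow(Rational(-10, 3), -1))) = Mul(27, Mul(-5, Rational(-3, 10))) = Mul(27, Rational(3, 2)) = Rational(81, 2)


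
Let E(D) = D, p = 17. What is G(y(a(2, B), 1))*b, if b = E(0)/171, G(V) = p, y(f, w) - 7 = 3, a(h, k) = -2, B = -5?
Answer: 0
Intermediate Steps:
y(f, w) = 10 (y(f, w) = 7 + 3 = 10)
G(V) = 17
b = 0 (b = 0/171 = 0*(1/171) = 0)
G(y(a(2, B), 1))*b = 17*0 = 0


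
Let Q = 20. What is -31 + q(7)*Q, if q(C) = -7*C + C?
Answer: -871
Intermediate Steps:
q(C) = -6*C
-31 + q(7)*Q = -31 - 6*7*20 = -31 - 42*20 = -31 - 840 = -871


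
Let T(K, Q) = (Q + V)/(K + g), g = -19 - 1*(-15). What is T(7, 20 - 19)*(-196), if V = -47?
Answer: 9016/3 ≈ 3005.3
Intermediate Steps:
g = -4 (g = -19 + 15 = -4)
T(K, Q) = (-47 + Q)/(-4 + K) (T(K, Q) = (Q - 47)/(K - 4) = (-47 + Q)/(-4 + K))
T(7, 20 - 19)*(-196) = ((-47 + (20 - 19))/(-4 + 7))*(-196) = ((-47 + 1)/3)*(-196) = ((⅓)*(-46))*(-196) = -46/3*(-196) = 9016/3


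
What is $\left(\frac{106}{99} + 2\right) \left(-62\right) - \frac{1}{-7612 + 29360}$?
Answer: $- \frac{409906403}{2153052} \approx -190.38$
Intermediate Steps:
$\left(\frac{106}{99} + 2\right) \left(-62\right) - \frac{1}{-7612 + 29360} = \left(106 \cdot \frac{1}{99} + 2\right) \left(-62\right) - \frac{1}{21748} = \left(\frac{106}{99} + 2\right) \left(-62\right) - \frac{1}{21748} = \frac{304}{99} \left(-62\right) - \frac{1}{21748} = - \frac{18848}{99} - \frac{1}{21748} = - \frac{409906403}{2153052}$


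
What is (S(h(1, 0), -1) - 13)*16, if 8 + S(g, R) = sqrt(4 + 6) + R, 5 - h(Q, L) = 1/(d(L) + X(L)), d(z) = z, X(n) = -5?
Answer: -352 + 16*sqrt(10) ≈ -301.40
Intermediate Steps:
h(Q, L) = 5 - 1/(-5 + L) (h(Q, L) = 5 - 1/(L - 5) = 5 - 1/(-5 + L))
S(g, R) = -8 + R + sqrt(10) (S(g, R) = -8 + (sqrt(4 + 6) + R) = -8 + (sqrt(10) + R) = -8 + (R + sqrt(10)) = -8 + R + sqrt(10))
(S(h(1, 0), -1) - 13)*16 = ((-8 - 1 + sqrt(10)) - 13)*16 = ((-9 + sqrt(10)) - 13)*16 = (-22 + sqrt(10))*16 = -352 + 16*sqrt(10)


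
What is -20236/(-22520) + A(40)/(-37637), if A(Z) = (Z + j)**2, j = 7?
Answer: 177968913/211896310 ≈ 0.83989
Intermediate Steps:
A(Z) = (7 + Z)**2 (A(Z) = (Z + 7)**2 = (7 + Z)**2)
-20236/(-22520) + A(40)/(-37637) = -20236/(-22520) + (7 + 40)**2/(-37637) = -20236*(-1/22520) + 47**2*(-1/37637) = 5059/5630 + 2209*(-1/37637) = 5059/5630 - 2209/37637 = 177968913/211896310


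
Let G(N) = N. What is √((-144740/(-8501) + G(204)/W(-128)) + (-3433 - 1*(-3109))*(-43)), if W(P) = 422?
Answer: √44881140494445634/1793711 ≈ 118.11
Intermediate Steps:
√((-144740/(-8501) + G(204)/W(-128)) + (-3433 - 1*(-3109))*(-43)) = √((-144740/(-8501) + 204/422) + (-3433 - 1*(-3109))*(-43)) = √((-144740*(-1/8501) + 204*(1/422)) + (-3433 + 3109)*(-43)) = √((144740/8501 + 102/211) - 324*(-43)) = √(31407242/1793711 + 13932) = √(25021388894/1793711) = √44881140494445634/1793711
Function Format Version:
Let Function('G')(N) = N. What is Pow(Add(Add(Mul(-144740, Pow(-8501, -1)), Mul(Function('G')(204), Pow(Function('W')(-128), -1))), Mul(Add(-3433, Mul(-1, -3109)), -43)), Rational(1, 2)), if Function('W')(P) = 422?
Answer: Mul(Rational(1, 1793711), Pow(44881140494445634, Rational(1, 2))) ≈ 118.11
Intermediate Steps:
Pow(Add(Add(Mul(-144740, Pow(-8501, -1)), Mul(Function('G')(204), Pow(Function('W')(-128), -1))), Mul(Add(-3433, Mul(-1, -3109)), -43)), Rational(1, 2)) = Pow(Add(Add(Mul(-144740, Pow(-8501, -1)), Mul(204, Pow(422, -1))), Mul(Add(-3433, Mul(-1, -3109)), -43)), Rational(1, 2)) = Pow(Add(Add(Mul(-144740, Rational(-1, 8501)), Mul(204, Rational(1, 422))), Mul(Add(-3433, 3109), -43)), Rational(1, 2)) = Pow(Add(Add(Rational(144740, 8501), Rational(102, 211)), Mul(-324, -43)), Rational(1, 2)) = Pow(Add(Rational(31407242, 1793711), 13932), Rational(1, 2)) = Pow(Rational(25021388894, 1793711), Rational(1, 2)) = Mul(Rational(1, 1793711), Pow(44881140494445634, Rational(1, 2)))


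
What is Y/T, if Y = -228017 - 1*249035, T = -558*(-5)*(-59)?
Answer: 238526/82305 ≈ 2.8981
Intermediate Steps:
T = -164610 (T = -93*(-30)*(-59) = 2790*(-59) = -164610)
Y = -477052 (Y = -228017 - 249035 = -477052)
Y/T = -477052/(-164610) = -477052*(-1/164610) = 238526/82305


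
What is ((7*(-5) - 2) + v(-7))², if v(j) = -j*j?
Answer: 7396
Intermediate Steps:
v(j) = -j²
((7*(-5) - 2) + v(-7))² = ((7*(-5) - 2) - 1*(-7)²)² = ((-35 - 2) - 1*49)² = (-37 - 49)² = (-86)² = 7396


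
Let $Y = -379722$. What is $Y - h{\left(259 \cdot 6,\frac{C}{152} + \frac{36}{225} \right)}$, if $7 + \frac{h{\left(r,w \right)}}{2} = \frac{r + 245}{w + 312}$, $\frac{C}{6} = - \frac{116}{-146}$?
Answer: $- \frac{8221106563768}{21650471} \approx -3.7972 \cdot 10^{5}$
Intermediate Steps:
$C = \frac{348}{73}$ ($C = 6 \left(- \frac{116}{-146}\right) = 6 \left(\left(-116\right) \left(- \frac{1}{146}\right)\right) = 6 \cdot \frac{58}{73} = \frac{348}{73} \approx 4.7671$)
$h{\left(r,w \right)} = -14 + \frac{2 \left(245 + r\right)}{312 + w}$ ($h{\left(r,w \right)} = -14 + 2 \frac{r + 245}{w + 312} = -14 + 2 \frac{245 + r}{312 + w} = -14 + \frac{2 \left(245 + r\right)}{312 + w}$)
$Y - h{\left(259 \cdot 6,\frac{C}{152} + \frac{36}{225} \right)} = -379722 - \frac{2 \left(-1939 + 259 \cdot 6 - 7 \left(\frac{348}{73 \cdot 152} + \frac{36}{225}\right)\right)}{312 + \left(\frac{348}{73 \cdot 152} + \frac{36}{225}\right)} = -379722 - \frac{2 \left(-1939 + 1554 - 7 \left(\frac{348}{73} \cdot \frac{1}{152} + 36 \cdot \frac{1}{225}\right)\right)}{312 + \left(\frac{348}{73} \cdot \frac{1}{152} + 36 \cdot \frac{1}{225}\right)} = -379722 - \frac{2 \left(-1939 + 1554 - 7 \left(\frac{87}{2774} + \frac{4}{25}\right)\right)}{312 + \left(\frac{87}{2774} + \frac{4}{25}\right)} = -379722 - \frac{2 \left(-1939 + 1554 - \frac{92897}{69350}\right)}{312 + \frac{13271}{69350}} = -379722 - \frac{2 \left(-1939 + 1554 - \frac{92897}{69350}\right)}{\frac{21650471}{69350}} = -379722 - 2 \cdot \frac{69350}{21650471} \left(- \frac{26792647}{69350}\right) = -379722 - - \frac{53585294}{21650471} = -379722 + \frac{53585294}{21650471} = - \frac{8221106563768}{21650471}$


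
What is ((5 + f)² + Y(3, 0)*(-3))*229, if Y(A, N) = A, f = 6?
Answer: 25648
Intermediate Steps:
((5 + f)² + Y(3, 0)*(-3))*229 = ((5 + 6)² + 3*(-3))*229 = (11² - 9)*229 = (121 - 9)*229 = 112*229 = 25648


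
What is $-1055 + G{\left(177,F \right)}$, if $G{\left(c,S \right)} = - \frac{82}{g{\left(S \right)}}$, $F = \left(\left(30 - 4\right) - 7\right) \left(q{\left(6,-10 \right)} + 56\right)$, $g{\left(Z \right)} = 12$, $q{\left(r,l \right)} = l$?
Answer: $- \frac{6371}{6} \approx -1061.8$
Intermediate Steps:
$F = 874$ ($F = \left(\left(30 - 4\right) - 7\right) \left(-10 + 56\right) = \left(26 - 7\right) 46 = 19 \cdot 46 = 874$)
$G{\left(c,S \right)} = - \frac{41}{6}$ ($G{\left(c,S \right)} = - \frac{82}{12} = \left(-82\right) \frac{1}{12} = - \frac{41}{6}$)
$-1055 + G{\left(177,F \right)} = -1055 - \frac{41}{6} = - \frac{6371}{6}$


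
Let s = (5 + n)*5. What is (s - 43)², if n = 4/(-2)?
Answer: 784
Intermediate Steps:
n = -2 (n = 4*(-½) = -2)
s = 15 (s = (5 - 2)*5 = 3*5 = 15)
(s - 43)² = (15 - 43)² = (-28)² = 784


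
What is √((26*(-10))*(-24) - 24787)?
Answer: I*√18547 ≈ 136.19*I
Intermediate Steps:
√((26*(-10))*(-24) - 24787) = √(-260*(-24) - 24787) = √(6240 - 24787) = √(-18547) = I*√18547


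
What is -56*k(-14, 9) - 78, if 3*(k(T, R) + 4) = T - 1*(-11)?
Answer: 202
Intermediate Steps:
k(T, R) = -1/3 + T/3 (k(T, R) = -4 + (T - 1*(-11))/3 = -4 + (T + 11)/3 = -4 + (11 + T)/3 = -4 + (11/3 + T/3) = -1/3 + T/3)
-56*k(-14, 9) - 78 = -56*(-1/3 + (1/3)*(-14)) - 78 = -56*(-1/3 - 14/3) - 78 = -56*(-5) - 78 = 280 - 78 = 202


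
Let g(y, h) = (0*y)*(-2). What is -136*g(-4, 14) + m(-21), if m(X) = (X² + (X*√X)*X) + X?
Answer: 420 + 441*I*√21 ≈ 420.0 + 2020.9*I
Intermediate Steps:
g(y, h) = 0 (g(y, h) = 0*(-2) = 0)
m(X) = X + X² + X^(5/2) (m(X) = (X² + X^(3/2)*X) + X = (X² + X^(5/2)) + X = X + X² + X^(5/2))
-136*g(-4, 14) + m(-21) = -136*0 + (-21 + (-21)² + (-21)^(5/2)) = 0 + (-21 + 441 + 441*I*√21) = 0 + (420 + 441*I*√21) = 420 + 441*I*√21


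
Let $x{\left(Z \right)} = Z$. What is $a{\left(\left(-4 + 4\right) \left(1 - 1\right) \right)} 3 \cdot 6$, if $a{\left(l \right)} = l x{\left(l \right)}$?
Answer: $0$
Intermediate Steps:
$a{\left(l \right)} = l^{2}$ ($a{\left(l \right)} = l l = l^{2}$)
$a{\left(\left(-4 + 4\right) \left(1 - 1\right) \right)} 3 \cdot 6 = \left(\left(-4 + 4\right) \left(1 - 1\right)\right)^{2} \cdot 3 \cdot 6 = \left(0 \cdot 0\right)^{2} \cdot 3 \cdot 6 = 0^{2} \cdot 3 \cdot 6 = 0 \cdot 3 \cdot 6 = 0 \cdot 6 = 0$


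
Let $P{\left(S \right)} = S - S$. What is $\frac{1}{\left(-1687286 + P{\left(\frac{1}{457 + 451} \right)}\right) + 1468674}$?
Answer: $- \frac{1}{218612} \approx -4.5743 \cdot 10^{-6}$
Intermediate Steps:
$P{\left(S \right)} = 0$
$\frac{1}{\left(-1687286 + P{\left(\frac{1}{457 + 451} \right)}\right) + 1468674} = \frac{1}{\left(-1687286 + 0\right) + 1468674} = \frac{1}{-1687286 + 1468674} = \frac{1}{-218612} = - \frac{1}{218612}$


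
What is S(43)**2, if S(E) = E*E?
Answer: 3418801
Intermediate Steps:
S(E) = E**2
S(43)**2 = (43**2)**2 = 1849**2 = 3418801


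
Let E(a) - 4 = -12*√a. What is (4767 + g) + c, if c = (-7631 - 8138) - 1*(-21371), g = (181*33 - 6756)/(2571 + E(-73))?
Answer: 68859933328/6641137 - 9396*I*√73/6641137 ≈ 10369.0 - 0.012088*I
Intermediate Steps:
E(a) = 4 - 12*√a
g = -783/(2575 - 12*I*√73) (g = (181*33 - 6756)/(2571 + (4 - 12*I*√73)) = (5973 - 6756)/(2571 + (4 - 12*I*√73)) = -783/(2571 + (4 - 12*I*√73)) = -783/(2575 - 12*I*√73) ≈ -0.3036 - 0.012088*I)
c = 5602 (c = -15769 + 21371 = 5602)
(4767 + g) + c = (4767 + (-2016225/6641137 - 9396*I*√73/6641137)) + 5602 = (31656283854/6641137 - 9396*I*√73/6641137) + 5602 = 68859933328/6641137 - 9396*I*√73/6641137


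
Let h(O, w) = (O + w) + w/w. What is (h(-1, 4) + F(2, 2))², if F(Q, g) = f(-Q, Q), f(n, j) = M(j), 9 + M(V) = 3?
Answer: 4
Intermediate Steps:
M(V) = -6 (M(V) = -9 + 3 = -6)
f(n, j) = -6
F(Q, g) = -6
h(O, w) = 1 + O + w (h(O, w) = (O + w) + 1 = 1 + O + w)
(h(-1, 4) + F(2, 2))² = ((1 - 1 + 4) - 6)² = (4 - 6)² = (-2)² = 4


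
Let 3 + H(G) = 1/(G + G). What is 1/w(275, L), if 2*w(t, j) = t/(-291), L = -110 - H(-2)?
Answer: -582/275 ≈ -2.1164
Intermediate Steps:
H(G) = -3 + 1/(2*G) (H(G) = -3 + 1/(G + G) = -3 + 1/(2*G))
L = -427/4 (L = -110 - (-3 + (1/2)/(-2)) = -110 - (-3 + (1/2)*(-1/2)) = -110 - (-3 - 1/4) = -110 - 1*(-13/4) = -110 + 13/4 = -427/4 ≈ -106.75)
w(t, j) = -t/582 (w(t, j) = (t/(-291))/2 = (t*(-1/291))/2 = (-t/291)/2 = -t/582)
1/w(275, L) = 1/(-1/582*275) = 1/(-275/582) = -582/275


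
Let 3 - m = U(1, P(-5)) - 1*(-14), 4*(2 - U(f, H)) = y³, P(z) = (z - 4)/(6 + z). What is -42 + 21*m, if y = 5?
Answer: 1365/4 ≈ 341.25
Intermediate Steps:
P(z) = (-4 + z)/(6 + z)
U(f, H) = -117/4 (U(f, H) = 2 - ¼*5³ = 2 - ¼*125 = 2 - 125/4 = -117/4)
m = 73/4 (m = 3 - (-117/4 - 1*(-14)) = 3 - (-117/4 + 14) = 3 - 1*(-61/4) = 3 + 61/4 = 73/4 ≈ 18.250)
-42 + 21*m = -42 + 21*(73/4) = -42 + 1533/4 = 1365/4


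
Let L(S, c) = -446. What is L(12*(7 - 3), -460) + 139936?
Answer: 139490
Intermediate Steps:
L(12*(7 - 3), -460) + 139936 = -446 + 139936 = 139490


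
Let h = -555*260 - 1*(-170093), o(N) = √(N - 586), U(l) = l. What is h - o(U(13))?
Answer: 25793 - I*√573 ≈ 25793.0 - 23.937*I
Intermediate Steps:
o(N) = √(-586 + N)
h = 25793 (h = -144300 + 170093 = 25793)
h - o(U(13)) = 25793 - √(-586 + 13) = 25793 - √(-573) = 25793 - I*√573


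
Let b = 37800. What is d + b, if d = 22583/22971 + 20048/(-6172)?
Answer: 1339712478317/35444253 ≈ 37798.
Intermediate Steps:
d = -80285083/35444253 (d = 22583*(1/22971) + 20048*(-1/6172) = 22583/22971 - 5012/1543 = -80285083/35444253 ≈ -2.2651)
d + b = -80285083/35444253 + 37800 = 1339712478317/35444253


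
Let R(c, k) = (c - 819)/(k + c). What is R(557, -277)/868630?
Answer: -131/121608200 ≈ -1.0772e-6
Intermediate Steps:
R(c, k) = (-819 + c)/(c + k)
R(557, -277)/868630 = ((-819 + 557)/(557 - 277))/868630 = (-262/280)*(1/868630) = ((1/280)*(-262))*(1/868630) = -131/140*1/868630 = -131/121608200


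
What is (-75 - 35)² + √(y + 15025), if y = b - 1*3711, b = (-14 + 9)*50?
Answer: 12100 + 2*√2766 ≈ 12205.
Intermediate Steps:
b = -250 (b = -5*50 = -250)
y = -3961 (y = -250 - 1*3711 = -250 - 3711 = -3961)
(-75 - 35)² + √(y + 15025) = (-75 - 35)² + √(-3961 + 15025) = (-110)² + √11064 = 12100 + 2*√2766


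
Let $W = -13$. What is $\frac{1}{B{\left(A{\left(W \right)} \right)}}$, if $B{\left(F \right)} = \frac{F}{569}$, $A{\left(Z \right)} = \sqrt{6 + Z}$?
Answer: $- \frac{569 i \sqrt{7}}{7} \approx - 215.06 i$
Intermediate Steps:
$B{\left(F \right)} = \frac{F}{569}$ ($B{\left(F \right)} = F \frac{1}{569} = \frac{F}{569}$)
$\frac{1}{B{\left(A{\left(W \right)} \right)}} = \frac{1}{\frac{1}{569} \sqrt{6 - 13}} = \frac{1}{\frac{1}{569} \sqrt{-7}} = \frac{1}{\frac{1}{569} i \sqrt{7}} = - \frac{569 i \sqrt{7}}{7}$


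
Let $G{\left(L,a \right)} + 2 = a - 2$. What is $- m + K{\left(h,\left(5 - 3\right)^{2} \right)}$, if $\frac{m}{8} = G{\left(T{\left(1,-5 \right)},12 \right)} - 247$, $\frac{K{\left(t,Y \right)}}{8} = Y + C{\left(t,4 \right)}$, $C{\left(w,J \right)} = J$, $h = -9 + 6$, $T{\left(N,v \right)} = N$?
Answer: $1976$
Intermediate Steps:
$h = -3$
$G{\left(L,a \right)} = -4 + a$ ($G{\left(L,a \right)} = -2 + \left(a - 2\right) = -2 + \left(-2 + a\right) = -4 + a$)
$K{\left(t,Y \right)} = 32 + 8 Y$ ($K{\left(t,Y \right)} = 8 \left(Y + 4\right) = 8 \left(4 + Y\right) = 32 + 8 Y$)
$m = -1912$ ($m = 8 \left(\left(-4 + 12\right) - 247\right) = 8 \left(8 - 247\right) = 8 \left(-239\right) = -1912$)
$- m + K{\left(h,\left(5 - 3\right)^{2} \right)} = \left(-1\right) \left(-1912\right) + \left(32 + 8 \left(5 - 3\right)^{2}\right) = 1912 + \left(32 + 8 \cdot 2^{2}\right) = 1912 + \left(32 + 8 \cdot 4\right) = 1912 + \left(32 + 32\right) = 1912 + 64 = 1976$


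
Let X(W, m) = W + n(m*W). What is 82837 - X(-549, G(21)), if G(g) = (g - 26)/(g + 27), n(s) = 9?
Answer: 83377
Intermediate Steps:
G(g) = (-26 + g)/(27 + g)
X(W, m) = 9 + W (X(W, m) = W + 9 = 9 + W)
82837 - X(-549, G(21)) = 82837 - (9 - 549) = 82837 - 1*(-540) = 82837 + 540 = 83377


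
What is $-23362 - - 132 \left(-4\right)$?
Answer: $-23890$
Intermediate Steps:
$-23362 - - 132 \left(-4\right) = -23362 - \left(-1\right) \left(-528\right) = -23362 - 528 = -23890$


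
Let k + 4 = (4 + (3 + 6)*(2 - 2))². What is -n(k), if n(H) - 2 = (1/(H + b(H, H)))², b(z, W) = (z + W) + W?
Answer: -4609/2304 ≈ -2.0004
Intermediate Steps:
b(z, W) = z + 2*W (b(z, W) = (W + z) + W = z + 2*W)
k = 12 (k = -4 + (4 + (3 + 6)*(2 - 2))² = -4 + (4 + 9*0)² = -4 + (4 + 0)² = -4 + 4² = -4 + 16 = 12)
n(H) = 2 + 1/(16*H²) (n(H) = 2 + (1/(H + (H + 2*H)))² = 2 + (1/(H + 3*H))² = 2 + (1/(4*H))² = 2 + 1/(16*H²))
-n(k) = -(2 + (1/16)/12²) = -(2 + (1/16)*(1/144)) = -(2 + 1/2304) = -1*4609/2304 = -4609/2304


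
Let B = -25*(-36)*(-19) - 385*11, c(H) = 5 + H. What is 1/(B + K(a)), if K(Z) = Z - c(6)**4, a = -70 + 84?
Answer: -1/35962 ≈ -2.7807e-5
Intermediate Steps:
B = -21335 (B = 900*(-19) - 1*4235 = -17100 - 4235 = -21335)
a = 14
K(Z) = -14641 + Z (K(Z) = Z - (5 + 6)**4 = Z - 1*11**4 = Z - 1*14641 = Z - 14641 = -14641 + Z)
1/(B + K(a)) = 1/(-21335 + (-14641 + 14)) = 1/(-21335 - 14627) = 1/(-35962) = -1/35962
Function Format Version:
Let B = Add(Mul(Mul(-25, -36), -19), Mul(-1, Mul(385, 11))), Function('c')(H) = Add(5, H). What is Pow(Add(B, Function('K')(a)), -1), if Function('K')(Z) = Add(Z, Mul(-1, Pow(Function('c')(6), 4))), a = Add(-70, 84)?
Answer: Rational(-1, 35962) ≈ -2.7807e-5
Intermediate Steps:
B = -21335 (B = Add(Mul(900, -19), Mul(-1, 4235)) = Add(-17100, -4235) = -21335)
a = 14
Function('K')(Z) = Add(-14641, Z) (Function('K')(Z) = Add(Z, Mul(-1, Pow(Add(5, 6), 4))) = Add(Z, Mul(-1, Pow(11, 4))) = Add(Z, Mul(-1, 14641)) = Add(Z, -14641) = Add(-14641, Z))
Pow(Add(B, Function('K')(a)), -1) = Pow(Add(-21335, Add(-14641, 14)), -1) = Pow(Add(-21335, -14627), -1) = Pow(-35962, -1) = Rational(-1, 35962)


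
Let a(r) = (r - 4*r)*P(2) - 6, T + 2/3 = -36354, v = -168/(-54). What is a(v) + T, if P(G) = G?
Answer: -109138/3 ≈ -36379.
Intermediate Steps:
v = 28/9 (v = -168*(-1/54) = 28/9 ≈ 3.1111)
T = -109064/3 (T = -⅔ - 36354 = -109064/3 ≈ -36355.)
a(r) = -6 - 6*r (a(r) = (r - 4*r)*2 - 6 = -3*r*2 - 6 = -6*r - 6 = -6 - 6*r)
a(v) + T = (-6 - 6*28/9) - 109064/3 = (-6 - 56/3) - 109064/3 = -74/3 - 109064/3 = -109138/3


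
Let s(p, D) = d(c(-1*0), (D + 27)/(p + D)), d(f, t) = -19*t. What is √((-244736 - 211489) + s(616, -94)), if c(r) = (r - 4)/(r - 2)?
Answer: I*√13812594266/174 ≈ 675.44*I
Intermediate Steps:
c(r) = (-4 + r)/(-2 + r)
s(p, D) = -19*(27 + D)/(D + p) (s(p, D) = -19*(D + 27)/(p + D) = -19*(27 + D)/(D + p))
√((-244736 - 211489) + s(616, -94)) = √((-244736 - 211489) + 19*(-27 - 1*(-94))/(-94 + 616)) = √(-456225 + 19*(-27 + 94)/522) = √(-456225 + 19*(1/522)*67) = √(-456225 + 1273/522) = √(-238148177/522) = I*√13812594266/174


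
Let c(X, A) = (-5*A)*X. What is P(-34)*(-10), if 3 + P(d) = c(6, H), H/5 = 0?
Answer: 30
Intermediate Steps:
H = 0 (H = 5*0 = 0)
c(X, A) = -5*A*X
P(d) = -3 (P(d) = -3 - 5*0*6 = -3 + 0 = -3)
P(-34)*(-10) = -3*(-10) = 30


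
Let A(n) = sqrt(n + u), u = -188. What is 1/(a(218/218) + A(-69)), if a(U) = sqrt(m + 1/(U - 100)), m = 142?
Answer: 33/(sqrt(154627) + 33*I*sqrt(257)) ≈ 0.029865 - 0.040179*I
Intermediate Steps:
A(n) = sqrt(-188 + n) (A(n) = sqrt(n - 188) = sqrt(-188 + n))
a(U) = sqrt(142 + 1/(-100 + U)) (a(U) = sqrt(142 + 1/(U - 100)) = sqrt(142 + 1/(-100 + U)))
1/(a(218/218) + A(-69)) = 1/(sqrt((-14199 + 142*(218/218))/(-100 + 218/218)) + sqrt(-188 - 69)) = 1/(sqrt((-14199 + 142*(218*(1/218)))/(-100 + 218*(1/218))) + sqrt(-257)) = 1/(sqrt((-14199 + 142*1)/(-100 + 1)) + I*sqrt(257)) = 1/(sqrt((-14199 + 142)/(-99)) + I*sqrt(257)) = 1/(sqrt(-1/99*(-14057)) + I*sqrt(257)) = 1/(sqrt(14057/99) + I*sqrt(257)) = 1/(sqrt(154627)/33 + I*sqrt(257))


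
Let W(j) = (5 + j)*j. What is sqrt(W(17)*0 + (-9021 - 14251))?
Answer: 2*I*sqrt(5818) ≈ 152.55*I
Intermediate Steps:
W(j) = j*(5 + j)
sqrt(W(17)*0 + (-9021 - 14251)) = sqrt((17*(5 + 17))*0 + (-9021 - 14251)) = sqrt((17*22)*0 - 23272) = sqrt(374*0 - 23272) = sqrt(0 - 23272) = sqrt(-23272) = 2*I*sqrt(5818)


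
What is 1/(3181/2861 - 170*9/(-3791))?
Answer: 638003/966853 ≈ 0.65988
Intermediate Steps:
1/(3181/2861 - 170*9/(-3791)) = 1/(3181*(1/2861) - 1530*(-1/3791)) = 1/(3181/2861 + 90/223) = 1/(966853/638003) = 638003/966853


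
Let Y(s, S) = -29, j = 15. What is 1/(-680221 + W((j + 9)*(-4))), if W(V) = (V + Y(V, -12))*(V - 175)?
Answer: -1/646346 ≈ -1.5472e-6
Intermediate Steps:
W(V) = (-175 + V)*(-29 + V) (W(V) = (V - 29)*(V - 175) = (-29 + V)*(-175 + V) = (-175 + V)*(-29 + V))
1/(-680221 + W((j + 9)*(-4))) = 1/(-680221 + (5075 + ((15 + 9)*(-4))² - 204*(15 + 9)*(-4))) = 1/(-680221 + (5075 + (24*(-4))² - 4896*(-4))) = 1/(-680221 + (5075 + (-96)² - 204*(-96))) = 1/(-680221 + (5075 + 9216 + 19584)) = 1/(-680221 + 33875) = 1/(-646346) = -1/646346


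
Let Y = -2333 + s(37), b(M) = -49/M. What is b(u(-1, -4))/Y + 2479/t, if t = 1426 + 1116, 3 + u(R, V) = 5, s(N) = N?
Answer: 489/496 ≈ 0.98589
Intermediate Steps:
u(R, V) = 2 (u(R, V) = -3 + 5 = 2)
Y = -2296 (Y = -2333 + 37 = -2296)
t = 2542
b(u(-1, -4))/Y + 2479/t = -49/2/(-2296) + 2479/2542 = -49*½*(-1/2296) + 2479*(1/2542) = -49/2*(-1/2296) + 2479/2542 = 7/656 + 2479/2542 = 489/496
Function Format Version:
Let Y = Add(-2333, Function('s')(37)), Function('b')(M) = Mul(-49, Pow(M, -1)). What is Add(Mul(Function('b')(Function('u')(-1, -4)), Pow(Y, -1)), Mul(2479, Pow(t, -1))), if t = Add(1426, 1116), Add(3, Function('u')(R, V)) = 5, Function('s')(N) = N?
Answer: Rational(489, 496) ≈ 0.98589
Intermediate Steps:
Function('u')(R, V) = 2 (Function('u')(R, V) = Add(-3, 5) = 2)
Y = -2296 (Y = Add(-2333, 37) = -2296)
t = 2542
Add(Mul(Function('b')(Function('u')(-1, -4)), Pow(Y, -1)), Mul(2479, Pow(t, -1))) = Add(Mul(Mul(-49, Pow(2, -1)), Pow(-2296, -1)), Mul(2479, Pow(2542, -1))) = Add(Mul(Mul(-49, Rational(1, 2)), Rational(-1, 2296)), Mul(2479, Rational(1, 2542))) = Add(Mul(Rational(-49, 2), Rational(-1, 2296)), Rational(2479, 2542)) = Add(Rational(7, 656), Rational(2479, 2542)) = Rational(489, 496)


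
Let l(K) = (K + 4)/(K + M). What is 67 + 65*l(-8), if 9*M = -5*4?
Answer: 2126/23 ≈ 92.435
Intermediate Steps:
M = -20/9 (M = (-5*4)/9 = (⅑)*(-20) = -20/9 ≈ -2.2222)
l(K) = (4 + K)/(-20/9 + K) (l(K) = (K + 4)/(K - 20/9) = (4 + K)/(-20/9 + K))
67 + 65*l(-8) = 67 + 65*(9*(4 - 8)/(-20 + 9*(-8))) = 67 + 65*(9*(-4)/(-20 - 72)) = 67 + 65*(9*(-4)/(-92)) = 67 + 65*(9*(-1/92)*(-4)) = 67 + 65*(9/23) = 67 + 585/23 = 2126/23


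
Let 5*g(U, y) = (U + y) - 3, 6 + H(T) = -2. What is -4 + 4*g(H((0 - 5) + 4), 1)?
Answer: -12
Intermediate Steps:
H(T) = -8 (H(T) = -6 - 2 = -8)
g(U, y) = -⅗ + U/5 + y/5 (g(U, y) = ((U + y) - 3)/5 = (-3 + U + y)/5 = -⅗ + U/5 + y/5)
-4 + 4*g(H((0 - 5) + 4), 1) = -4 + 4*(-⅗ + (⅕)*(-8) + (⅕)*1) = -4 + 4*(-⅗ - 8/5 + ⅕) = -4 + 4*(-2) = -4 - 8 = -12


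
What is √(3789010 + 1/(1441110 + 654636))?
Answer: √16641905184014184906/2095746 ≈ 1946.5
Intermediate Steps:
√(3789010 + 1/(1441110 + 654636)) = √(3789010 + 1/2095746) = √(7940802551461/2095746) = √16641905184014184906/2095746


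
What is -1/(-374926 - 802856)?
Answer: 1/1177782 ≈ 8.4905e-7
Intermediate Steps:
-1/(-374926 - 802856) = -1/(-1177782) = -1*(-1/1177782) = 1/1177782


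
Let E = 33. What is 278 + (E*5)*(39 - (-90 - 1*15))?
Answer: 24038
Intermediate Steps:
278 + (E*5)*(39 - (-90 - 1*15)) = 278 + (33*5)*(39 - (-90 - 1*15)) = 278 + 165*(39 - (-90 - 15)) = 278 + 165*(39 - 1*(-105)) = 278 + 165*(39 + 105) = 278 + 165*144 = 278 + 23760 = 24038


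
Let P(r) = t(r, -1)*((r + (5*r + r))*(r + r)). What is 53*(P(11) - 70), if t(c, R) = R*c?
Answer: -991312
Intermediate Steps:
P(r) = -14*r³ (P(r) = (-r)*((r + (5*r + r))*(r + r)) = (-r)*((r + 6*r)*(2*r)) = (-r)*((7*r)*(2*r)) = (-r)*(14*r²) = -14*r³)
53*(P(11) - 70) = 53*(-14*11³ - 70) = 53*(-14*1331 - 70) = 53*(-18634 - 70) = 53*(-18704) = -991312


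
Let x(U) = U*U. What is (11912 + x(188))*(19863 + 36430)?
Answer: 2660182008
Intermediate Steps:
x(U) = U²
(11912 + x(188))*(19863 + 36430) = (11912 + 188²)*(19863 + 36430) = (11912 + 35344)*56293 = 47256*56293 = 2660182008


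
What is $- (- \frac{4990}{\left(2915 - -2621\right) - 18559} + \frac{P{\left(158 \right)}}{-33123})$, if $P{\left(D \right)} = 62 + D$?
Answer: $- \frac{54139570}{143786943} \approx -0.37653$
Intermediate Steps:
$- (- \frac{4990}{\left(2915 - -2621\right) - 18559} + \frac{P{\left(158 \right)}}{-33123}) = - (- \frac{4990}{\left(2915 - -2621\right) - 18559} + \frac{62 + 158}{-33123}) = - (- \frac{4990}{\left(2915 + 2621\right) - 18559} + 220 \left(- \frac{1}{33123}\right)) = - (- \frac{4990}{5536 - 18559} - \frac{220}{33123}) = - (- \frac{4990}{-13023} - \frac{220}{33123}) = - (\left(-4990\right) \left(- \frac{1}{13023}\right) - \frac{220}{33123}) = - (\frac{4990}{13023} - \frac{220}{33123}) = \left(-1\right) \frac{54139570}{143786943} = - \frac{54139570}{143786943}$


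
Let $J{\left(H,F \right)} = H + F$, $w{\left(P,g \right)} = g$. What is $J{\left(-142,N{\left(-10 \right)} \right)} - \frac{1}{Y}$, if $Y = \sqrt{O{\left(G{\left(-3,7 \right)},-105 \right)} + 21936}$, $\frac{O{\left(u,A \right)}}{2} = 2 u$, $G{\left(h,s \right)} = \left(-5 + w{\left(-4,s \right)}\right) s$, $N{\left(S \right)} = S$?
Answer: $-152 - \frac{\sqrt{5498}}{10996} \approx -152.01$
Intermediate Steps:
$J{\left(H,F \right)} = F + H$
$G{\left(h,s \right)} = s \left(-5 + s\right)$ ($G{\left(h,s \right)} = \left(-5 + s\right) s = s \left(-5 + s\right)$)
$O{\left(u,A \right)} = 4 u$ ($O{\left(u,A \right)} = 2 \cdot 2 u = 4 u$)
$Y = 2 \sqrt{5498}$ ($Y = \sqrt{4 \cdot 7 \left(-5 + 7\right) + 21936} = \sqrt{4 \cdot 7 \cdot 2 + 21936} = \sqrt{4 \cdot 14 + 21936} = \sqrt{56 + 21936} = \sqrt{21992} = 2 \sqrt{5498} \approx 148.3$)
$J{\left(-142,N{\left(-10 \right)} \right)} - \frac{1}{Y} = \left(-10 - 142\right) - \frac{1}{2 \sqrt{5498}} = -152 - \frac{\sqrt{5498}}{10996}$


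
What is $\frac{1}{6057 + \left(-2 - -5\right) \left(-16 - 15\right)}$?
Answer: $\frac{1}{5964} \approx 0.00016767$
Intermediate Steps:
$\frac{1}{6057 + \left(-2 - -5\right) \left(-16 - 15\right)} = \frac{1}{6057 + \left(-2 + 5\right) \left(-31\right)} = \frac{1}{6057 + 3 \left(-31\right)} = \frac{1}{6057 - 93} = \frac{1}{5964}$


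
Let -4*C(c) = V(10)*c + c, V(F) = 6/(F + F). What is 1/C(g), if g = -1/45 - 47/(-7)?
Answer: -3150/6851 ≈ -0.45979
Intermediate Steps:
g = 2108/315 (g = -1*1/45 - 47*(-⅐) = -1/45 + 47/7 = 2108/315 ≈ 6.6921)
V(F) = 3/F (V(F) = 6/(2*F) = (1/(2*F))*6 = 3/F)
C(c) = -13*c/40 (C(c) = -((3/10)*c + c)/4 = -((3*(⅒))*c + c)/4 = -(3*c/10 + c)/4 = -13*c/40)
1/C(g) = 1/(-13/40*2108/315) = 1/(-6851/3150) = -3150/6851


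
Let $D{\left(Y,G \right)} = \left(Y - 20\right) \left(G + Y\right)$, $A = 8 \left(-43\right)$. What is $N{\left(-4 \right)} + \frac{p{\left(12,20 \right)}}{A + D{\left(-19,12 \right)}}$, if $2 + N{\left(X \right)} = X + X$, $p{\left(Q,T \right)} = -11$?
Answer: $- \frac{699}{71} \approx -9.8451$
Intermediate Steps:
$A = -344$
$D{\left(Y,G \right)} = \left(-20 + Y\right) \left(G + Y\right)$
$N{\left(X \right)} = -2 + 2 X$ ($N{\left(X \right)} = -2 + \left(X + X\right) = -2 + 2 X$)
$N{\left(-4 \right)} + \frac{p{\left(12,20 \right)}}{A + D{\left(-19,12 \right)}} = \left(-2 + 2 \left(-4\right)\right) + \frac{1}{-344 + \left(\left(-19\right)^{2} - 240 - -380 + 12 \left(-19\right)\right)} \left(-11\right) = \left(-2 - 8\right) + \frac{1}{-344 + \left(361 - 240 + 380 - 228\right)} \left(-11\right) = -10 + \frac{1}{-344 + 273} \left(-11\right) = -10 + \frac{1}{-71} \left(-11\right) = -10 - - \frac{11}{71} = -10 + \frac{11}{71} = - \frac{699}{71}$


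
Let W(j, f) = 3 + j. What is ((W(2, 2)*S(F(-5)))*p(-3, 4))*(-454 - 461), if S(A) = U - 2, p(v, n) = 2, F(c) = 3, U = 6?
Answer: -36600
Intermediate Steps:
S(A) = 4 (S(A) = 6 - 2 = 4)
((W(2, 2)*S(F(-5)))*p(-3, 4))*(-454 - 461) = (((3 + 2)*4)*2)*(-454 - 461) = ((5*4)*2)*(-915) = (20*2)*(-915) = 40*(-915) = -36600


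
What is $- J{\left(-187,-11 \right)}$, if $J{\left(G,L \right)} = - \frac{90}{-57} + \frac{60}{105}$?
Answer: $- \frac{286}{133} \approx -2.1504$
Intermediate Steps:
$J{\left(G,L \right)} = \frac{286}{133}$ ($J{\left(G,L \right)} = \left(-90\right) \left(- \frac{1}{57}\right) + 60 \cdot \frac{1}{105} = \frac{30}{19} + \frac{4}{7} = \frac{286}{133}$)
$- J{\left(-187,-11 \right)} = \left(-1\right) \frac{286}{133} = - \frac{286}{133}$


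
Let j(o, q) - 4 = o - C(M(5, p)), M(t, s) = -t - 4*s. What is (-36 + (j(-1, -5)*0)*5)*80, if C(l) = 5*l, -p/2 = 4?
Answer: -2880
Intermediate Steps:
p = -8 (p = -2*4 = -8)
j(o, q) = -131 + o (j(o, q) = 4 + (o - 5*(-1*5 - 4*(-8))) = 4 + (o - 5*(-5 + 32)) = 4 + (o - 5*27) = 4 + (o - 1*135) = 4 + (o - 135) = 4 + (-135 + o) = -131 + o)
(-36 + (j(-1, -5)*0)*5)*80 = (-36 + ((-131 - 1)*0)*5)*80 = (-36 - 132*0*5)*80 = (-36 + 0*5)*80 = (-36 + 0)*80 = -36*80 = -2880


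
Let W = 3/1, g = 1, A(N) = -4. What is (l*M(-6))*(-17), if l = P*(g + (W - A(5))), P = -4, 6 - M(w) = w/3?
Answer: 4352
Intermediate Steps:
M(w) = 6 - w/3
W = 3 (W = 3*1 = 3)
l = -32 (l = -4*(1 + (3 - 1*(-4))) = -4*(1 + (3 + 4)) = -4*(1 + 7) = -4*8 = -32)
(l*M(-6))*(-17) = -32*(6 - ⅓*(-6))*(-17) = -32*(6 + 2)*(-17) = -32*8*(-17) = -256*(-17) = 4352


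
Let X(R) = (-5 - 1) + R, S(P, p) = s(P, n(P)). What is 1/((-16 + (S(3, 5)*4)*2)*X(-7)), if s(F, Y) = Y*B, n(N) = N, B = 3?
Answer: -1/728 ≈ -0.0013736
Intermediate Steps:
s(F, Y) = 3*Y (s(F, Y) = Y*3 = 3*Y)
S(P, p) = 3*P
X(R) = -6 + R
1/((-16 + (S(3, 5)*4)*2)*X(-7)) = 1/((-16 + ((3*3)*4)*2)*(-6 - 7)) = 1/((-16 + (9*4)*2)*(-13)) = 1/((-16 + 36*2)*(-13)) = 1/((-16 + 72)*(-13)) = 1/(56*(-13)) = 1/(-728) = -1/728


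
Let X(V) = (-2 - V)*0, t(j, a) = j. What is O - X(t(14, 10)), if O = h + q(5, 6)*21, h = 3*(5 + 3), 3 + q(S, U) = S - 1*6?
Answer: -60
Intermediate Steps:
q(S, U) = -9 + S (q(S, U) = -3 + (S - 1*6) = -3 + (S - 6) = -3 + (-6 + S) = -9 + S)
h = 24 (h = 3*8 = 24)
O = -60 (O = 24 + (-9 + 5)*21 = 24 - 4*21 = 24 - 84 = -60)
X(V) = 0
O - X(t(14, 10)) = -60 - 1*0 = -60 + 0 = -60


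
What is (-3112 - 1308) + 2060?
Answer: -2360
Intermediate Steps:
(-3112 - 1308) + 2060 = -4420 + 2060 = -2360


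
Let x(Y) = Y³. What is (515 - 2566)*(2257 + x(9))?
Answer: -6124286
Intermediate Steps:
(515 - 2566)*(2257 + x(9)) = (515 - 2566)*(2257 + 9³) = -2051*(2257 + 729) = -2051*2986 = -6124286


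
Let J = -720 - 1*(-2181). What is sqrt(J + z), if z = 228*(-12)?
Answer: 5*I*sqrt(51) ≈ 35.707*I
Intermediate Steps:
z = -2736
J = 1461 (J = -720 + 2181 = 1461)
sqrt(J + z) = sqrt(1461 - 2736) = sqrt(-1275) = 5*I*sqrt(51)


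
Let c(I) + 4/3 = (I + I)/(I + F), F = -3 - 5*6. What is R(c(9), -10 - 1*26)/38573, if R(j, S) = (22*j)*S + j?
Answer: 19775/462876 ≈ 0.042722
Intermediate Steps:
F = -33 (F = -3 - 30 = -33)
c(I) = -4/3 + 2*I/(-33 + I) (c(I) = -4/3 + (I + I)/(I - 33) = -4/3 + (2*I)/(-33 + I) = -4/3 + 2*I/(-33 + I))
R(j, S) = j + 22*S*j (R(j, S) = 22*S*j + j = j + 22*S*j)
R(c(9), -10 - 1*26)/38573 = ((2*(66 + 9)/(3*(-33 + 9)))*(1 + 22*(-10 - 1*26)))/38573 = (((⅔)*75/(-24))*(1 + 22*(-10 - 26)))*(1/38573) = (((⅔)*(-1/24)*75)*(1 + 22*(-36)))*(1/38573) = -25*(1 - 792)/12*(1/38573) = -25/12*(-791)*(1/38573) = (19775/12)*(1/38573) = 19775/462876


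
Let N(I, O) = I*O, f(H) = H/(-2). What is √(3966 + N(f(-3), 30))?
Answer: √4011 ≈ 63.332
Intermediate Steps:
f(H) = -H/2 (f(H) = H*(-½) = -H/2)
√(3966 + N(f(-3), 30)) = √(3966 - ½*(-3)*30) = √(3966 + (3/2)*30) = √(3966 + 45) = √4011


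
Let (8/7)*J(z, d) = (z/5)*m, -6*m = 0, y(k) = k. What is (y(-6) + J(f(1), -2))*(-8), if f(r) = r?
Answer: 48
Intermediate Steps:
m = 0 (m = -⅙*0 = 0)
J(z, d) = 0 (J(z, d) = 7*((z/5)*0)/8 = (7/8)*0 = 0)
(y(-6) + J(f(1), -2))*(-8) = (-6 + 0)*(-8) = -6*(-8) = 48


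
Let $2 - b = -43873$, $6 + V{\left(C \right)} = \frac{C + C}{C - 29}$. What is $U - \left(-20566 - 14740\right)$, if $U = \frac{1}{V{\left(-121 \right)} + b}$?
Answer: $\frac{116167190651}{3290296} \approx 35306.0$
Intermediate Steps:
$V{\left(C \right)} = -6 + \frac{2 C}{-29 + C}$ ($V{\left(C \right)} = -6 + \frac{C + C}{C - 29} = -6 + \frac{2 C}{-29 + C}$)
$b = 43875$ ($b = 2 - -43873 = 2 + 43873 = 43875$)
$U = \frac{75}{3290296}$ ($U = \frac{1}{\frac{2 \left(87 - -242\right)}{-29 - 121} + 43875} = \frac{1}{\frac{2 \left(87 + 242\right)}{-150} + 43875} = \frac{1}{2 \left(- \frac{1}{150}\right) 329 + 43875} = \frac{1}{- \frac{329}{75} + 43875} = \frac{1}{\frac{3290296}{75}} = \frac{75}{3290296} \approx 2.2794 \cdot 10^{-5}$)
$U - \left(-20566 - 14740\right) = \frac{75}{3290296} - \left(-20566 - 14740\right) = \frac{75}{3290296} - -35306 = \frac{75}{3290296} + 35306 = \frac{116167190651}{3290296}$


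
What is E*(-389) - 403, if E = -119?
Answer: 45888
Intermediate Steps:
E*(-389) - 403 = -119*(-389) - 403 = 46291 - 403 = 45888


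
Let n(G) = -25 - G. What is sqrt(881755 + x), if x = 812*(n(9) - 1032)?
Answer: sqrt(16163) ≈ 127.13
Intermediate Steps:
x = -865592 (x = 812*((-25 - 1*9) - 1032) = 812*((-25 - 9) - 1032) = 812*(-34 - 1032) = 812*(-1066) = -865592)
sqrt(881755 + x) = sqrt(881755 - 865592) = sqrt(16163)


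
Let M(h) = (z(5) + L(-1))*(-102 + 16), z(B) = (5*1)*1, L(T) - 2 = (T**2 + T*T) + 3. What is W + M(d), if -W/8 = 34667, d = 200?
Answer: -278368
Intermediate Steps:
L(T) = 5 + 2*T**2 (L(T) = 2 + ((T**2 + T*T) + 3) = 2 + ((T**2 + T**2) + 3) = 2 + (2*T**2 + 3) = 2 + (3 + 2*T**2) = 5 + 2*T**2)
W = -277336 (W = -8*34667 = -277336)
z(B) = 5 (z(B) = 5*1 = 5)
M(h) = -1032 (M(h) = (5 + (5 + 2*(-1)**2))*(-102 + 16) = (5 + (5 + 2*1))*(-86) = (5 + (5 + 2))*(-86) = (5 + 7)*(-86) = 12*(-86) = -1032)
W + M(d) = -277336 - 1032 = -278368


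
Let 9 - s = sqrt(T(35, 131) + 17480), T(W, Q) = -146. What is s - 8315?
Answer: -8306 - 9*sqrt(214) ≈ -8437.7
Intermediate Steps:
s = 9 - 9*sqrt(214) (s = 9 - sqrt(-146 + 17480) = 9 - sqrt(17334) = 9 - 9*sqrt(214) ≈ -122.66)
s - 8315 = (9 - 9*sqrt(214)) - 8315 = -8306 - 9*sqrt(214)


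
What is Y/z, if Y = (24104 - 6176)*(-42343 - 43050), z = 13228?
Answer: -382731426/3307 ≈ -1.1573e+5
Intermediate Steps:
Y = -1530925704 (Y = 17928*(-85393) = -1530925704)
Y/z = -1530925704/13228 = -1530925704*1/13228 = -382731426/3307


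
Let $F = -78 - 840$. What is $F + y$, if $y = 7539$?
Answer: $6621$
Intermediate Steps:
$F = -918$ ($F = -78 - 840 = -918$)
$F + y = -918 + 7539 = 6621$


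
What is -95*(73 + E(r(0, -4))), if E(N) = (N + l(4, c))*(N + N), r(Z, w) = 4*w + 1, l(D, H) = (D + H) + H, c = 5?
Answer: -9785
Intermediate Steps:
l(D, H) = D + 2*H
r(Z, w) = 1 + 4*w
E(N) = 2*N*(14 + N) (E(N) = (N + (4 + 2*5))*(N + N) = (N + (4 + 10))*(2*N) = (N + 14)*(2*N) = (14 + N)*(2*N) = 2*N*(14 + N))
-95*(73 + E(r(0, -4))) = -95*(73 + 2*(1 + 4*(-4))*(14 + (1 + 4*(-4)))) = -95*(73 + 2*(1 - 16)*(14 + (1 - 16))) = -95*(73 + 2*(-15)*(14 - 15)) = -95*(73 + 2*(-15)*(-1)) = -95*(73 + 30) = -95*103 = -9785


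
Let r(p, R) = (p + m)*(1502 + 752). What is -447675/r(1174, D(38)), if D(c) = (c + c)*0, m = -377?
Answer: -447675/1796438 ≈ -0.24920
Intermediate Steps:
D(c) = 0 (D(c) = (2*c)*0 = 0)
r(p, R) = -849758 + 2254*p (r(p, R) = (p - 377)*(1502 + 752) = (-377 + p)*2254 = -849758 + 2254*p)
-447675/r(1174, D(38)) = -447675/(-849758 + 2254*1174) = -447675/(-849758 + 2646196) = -447675/1796438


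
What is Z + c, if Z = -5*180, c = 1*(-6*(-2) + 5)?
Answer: -883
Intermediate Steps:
c = 17 (c = 1*(12 + 5) = 1*17 = 17)
Z = -900
Z + c = -900 + 17 = -883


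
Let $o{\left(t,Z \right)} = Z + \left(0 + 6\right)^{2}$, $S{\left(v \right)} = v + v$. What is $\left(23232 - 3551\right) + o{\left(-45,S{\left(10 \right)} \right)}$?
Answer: $19737$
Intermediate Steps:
$S{\left(v \right)} = 2 v$
$o{\left(t,Z \right)} = 36 + Z$ ($o{\left(t,Z \right)} = Z + 6^{2} = Z + 36 = 36 + Z$)
$\left(23232 - 3551\right) + o{\left(-45,S{\left(10 \right)} \right)} = \left(23232 - 3551\right) + \left(36 + 2 \cdot 10\right) = 19681 + \left(36 + 20\right) = 19681 + 56 = 19737$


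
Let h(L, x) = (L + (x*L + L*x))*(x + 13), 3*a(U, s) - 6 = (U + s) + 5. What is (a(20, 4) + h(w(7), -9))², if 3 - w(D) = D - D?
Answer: 332929/9 ≈ 36992.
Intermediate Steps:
w(D) = 3 (w(D) = 3 - (D - D) = 3 - 1*0 = 3 + 0 = 3)
a(U, s) = 11/3 + U/3 + s/3 (a(U, s) = 2 + ((U + s) + 5)/3 = 2 + (5 + U + s)/3 = 2 + (5/3 + U/3 + s/3) = 11/3 + U/3 + s/3)
h(L, x) = (13 + x)*(L + 2*L*x) (h(L, x) = (L + (L*x + L*x))*(13 + x) = (L + 2*L*x)*(13 + x) = (13 + x)*(L + 2*L*x))
(a(20, 4) + h(w(7), -9))² = ((11/3 + (⅓)*20 + (⅓)*4) + 3*(13 + 2*(-9)² + 27*(-9)))² = ((11/3 + 20/3 + 4/3) + 3*(13 + 2*81 - 243))² = (35/3 + 3*(13 + 162 - 243))² = (35/3 + 3*(-68))² = (35/3 - 204)² = (-577/3)² = 332929/9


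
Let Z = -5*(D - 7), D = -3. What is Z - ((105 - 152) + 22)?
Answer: 75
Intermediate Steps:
Z = 50 (Z = -5*(-3 - 7) = -5*(-10) = 50)
Z - ((105 - 152) + 22) = 50 - ((105 - 152) + 22) = 50 - (-47 + 22) = 50 - 1*(-25) = 50 + 25 = 75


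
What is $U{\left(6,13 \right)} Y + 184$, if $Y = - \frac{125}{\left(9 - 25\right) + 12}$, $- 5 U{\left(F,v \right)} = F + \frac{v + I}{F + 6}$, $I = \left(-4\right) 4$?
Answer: $\frac{2369}{16} \approx 148.06$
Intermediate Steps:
$I = -16$
$U{\left(F,v \right)} = - \frac{F}{5} - \frac{-16 + v}{5 \left(6 + F\right)}$ ($U{\left(F,v \right)} = - \frac{F + \frac{v - 16}{F + 6}}{5} = - \frac{F + \frac{-16 + v}{6 + F}}{5} = - \frac{F}{5} - \frac{-16 + v}{5 \left(6 + F\right)}$)
$Y = \frac{125}{4}$ ($Y = - \frac{125}{-16 + 12} = - \frac{125}{-4} = \left(-125\right) \left(- \frac{1}{4}\right) = \frac{125}{4} \approx 31.25$)
$U{\left(6,13 \right)} Y + 184 = \frac{16 - 13 - 6^{2} - 36}{5 \left(6 + 6\right)} \frac{125}{4} + 184 = \frac{16 - 13 - 36 - 36}{5 \cdot 12} \cdot \frac{125}{4} + 184 = \frac{1}{5} \cdot \frac{1}{12} \left(16 - 13 - 36 - 36\right) \frac{125}{4} + 184 = \frac{1}{5} \cdot \frac{1}{12} \left(-69\right) \frac{125}{4} + 184 = \left(- \frac{23}{20}\right) \frac{125}{4} + 184 = - \frac{575}{16} + 184 = \frac{2369}{16}$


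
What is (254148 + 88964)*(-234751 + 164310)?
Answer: -24169152392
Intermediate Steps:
(254148 + 88964)*(-234751 + 164310) = 343112*(-70441) = -24169152392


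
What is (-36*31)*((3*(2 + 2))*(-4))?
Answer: 53568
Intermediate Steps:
(-36*31)*((3*(2 + 2))*(-4)) = -1116*3*4*(-4) = -13392*(-4) = -1116*(-48) = 53568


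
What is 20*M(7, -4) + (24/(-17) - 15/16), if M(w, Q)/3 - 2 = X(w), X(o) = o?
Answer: 146241/272 ≈ 537.65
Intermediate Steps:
M(w, Q) = 6 + 3*w
20*M(7, -4) + (24/(-17) - 15/16) = 20*(6 + 3*7) + (24/(-17) - 15/16) = 20*(6 + 21) + (24*(-1/17) - 15*1/16) = 20*27 + (-24/17 - 15/16) = 540 - 639/272 = 146241/272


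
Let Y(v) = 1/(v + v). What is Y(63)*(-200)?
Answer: -100/63 ≈ -1.5873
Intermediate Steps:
Y(v) = 1/(2*v)
Y(63)*(-200) = ((½)/63)*(-200) = ((½)*(1/63))*(-200) = (1/126)*(-200) = -100/63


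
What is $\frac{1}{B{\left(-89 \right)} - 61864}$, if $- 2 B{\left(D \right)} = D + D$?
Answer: $- \frac{1}{61775} \approx -1.6188 \cdot 10^{-5}$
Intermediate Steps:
$B{\left(D \right)} = - D$ ($B{\left(D \right)} = - \frac{D + D}{2} = - \frac{2 D}{2} = - D$)
$\frac{1}{B{\left(-89 \right)} - 61864} = \frac{1}{\left(-1\right) \left(-89\right) - 61864} = \frac{1}{89 - 61864} = \frac{1}{-61775} = - \frac{1}{61775}$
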